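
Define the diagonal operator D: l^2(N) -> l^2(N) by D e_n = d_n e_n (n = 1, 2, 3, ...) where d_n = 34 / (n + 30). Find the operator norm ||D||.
||D|| = 34/31 (attained at n = 1)

For D diagonal, ||D|| = sup_n |d_n| = sup_n 34/(n + 30). This is positive and strictly decreasing in n, so the supremum is attained at n = 1: d_1 = 34/(1 + 30) = 34/31. Hence ||D|| = 34/31.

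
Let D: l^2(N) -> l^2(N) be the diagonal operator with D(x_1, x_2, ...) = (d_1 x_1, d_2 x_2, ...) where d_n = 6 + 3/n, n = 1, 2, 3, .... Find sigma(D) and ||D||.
sigma(D) = {6 + 3/n : n ≥ 1} ∪ {6}; ||D|| = 9

A bounded diagonal operator on l^2 with diagonal entries d_n has spectrum equal to the closure of {d_n : n ≥ 1}: every d_n is an eigenvalue (with eigenvector e_n), so {d_n} ⊂ sigma(D); the spectrum is closed, so its closure is too; and for lambda not in the closure, (D - lambda I) has bounded inverse (the diagonal entries 1/(d_n - lambda) are bounded). For our sequence d_n = 6 + 3/n, n = 1, 2, 3, ...:
  - {d_n} = {6 + 3/n : n ≥ 1}; the only limit point is 6
  - closure = {6 + 3/n : n ≥ 1} ∪ {6}
For the norm: a diagonal operator has ||D|| = sup_n |d_n|. Here d_n = 6 + 3/n is positive and decreasing, so sup_n |d_n| = d_1 = 6 + 3 = 9. So ||D|| = 9.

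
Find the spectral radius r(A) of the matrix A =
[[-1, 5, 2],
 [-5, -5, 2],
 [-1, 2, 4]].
r(A) ≈ 4.8661

The eigenvalues of A are the roots of its characteristic polynomial. With M = A (coefficients from the trace, the sum of principal 2x2 minors, and det A):
  p(λ) = det(λ I - M) = λ^3 + 2λ^2 + 4λ - 84.
No integer candidate from the rational root theorem (±divisors of 84) is a root, so the roots are irrational. The cubic discriminant is Δ = -200112 < 0, so there is one real root and a complex-conjugate pair. p(3) = -27 and p(4) = 28 have opposite signs, so a root lies in (3, 4); Newton's method refines it to λ ≈ 3.5474. Dividing out (λ - (3.5474)) leaves approximately λ^2 + 5.5474λ + 23.6791. For λ^2 + 5.5474λ + 23.6791 the discriminant is -63.9425. It is negative, so the remaining roots are the complex-conjugate pair λ ≈ -2.7737 ± 3.9982i. Their product equals the constant term, so |λ|^2 ≈ 23.6791 and |λ| ≈ 4.8661.
Thus the eigenvalues (to 4 decimals) are 3.5474 (modulus 3.5474); -2.7737 ± 3.9982i (modulus 4.8661). The spectral radius is the largest modulus: r(A) ≈ 4.8661. (Cross-check: r(A) ≤ ||A||_2 ≈ 7.9373; equality holds whenever A is normal, though it can also hold for some non-normal A.)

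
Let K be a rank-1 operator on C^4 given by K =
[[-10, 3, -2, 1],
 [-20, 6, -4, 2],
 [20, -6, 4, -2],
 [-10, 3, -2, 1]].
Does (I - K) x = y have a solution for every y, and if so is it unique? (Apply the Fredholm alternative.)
(I - K) is singular (det(I - K) = 0, i.e. 1 ∈ sigma(K)). (I - K) x = y is solvable iff y ⊥ ker((I - K)^*) = span{(-10, 3, -2, 1)}, i.e. iff -10y_1 + 3y_2 - 2y_3 + y_4 = 0. When solvable, the solutions are x = y + c·(1, 2, -2, 1), c arbitrary (ker(I - K) = span{(1, 2, -2, 1)}, dimension 1).

K has rank 1, so it is an outer product K = u v^T: every row of K is a multiple of one row vector. Reading off the entries, u = (1, 2, -2, 1) and v = (-10, 3, -2, 1) (row i of K equals u_i·v^T). A rank-one matrix u v^T satisfies K u = u (v·u) and kills the (3)-dimensional subspace v^⊥, so its characteristic polynomial is lambda^3 (lambda - v·u) with v·u = tr K = 1. Hence the eigenvalues of I - K are 1 (multiplicity 3) and 1 - (1) = 0, so det(I - K) = 0. (Direct check: I - K =
[[11, -3, 2, -1],
 [20, -5, 4, -2],
 [-20, 6, -3, 2],
 [10, -3, 2, 0]]
has determinant 0.) So 1 is an eigenvalue of K and (I - K) is not invertible. The finite-dimensional Fredholm alternative says: either (I - K) is invertible, or ker(I - K) ≠ {0} and then range(I - K) = ker((I - K)^*)^⊥, with dim ker(I - K) = dim ker((I - K)^*). We are in the second case, so we need both kernels. Kernel of I - K: (I - K) u = u - u (v·u) = u - u = 0, so ker(I - K) = span{u} = span{(1, 2, -2, 1)} (it is exactly 1-dimensional because rank(I - K) = 3). Kernel of the adjoint: K is real, so (I - K)^* = I - K^T = I - v u^T, and (I - v u^T) v = v - v (u·v) = 0; hence ker((I - K)^*) = span{v} = span{(-10, 3, -2, 1)}. Therefore (I - K) x = y is solvable iff <y, v> = 0, i.e. iff -10y_1 + 3y_2 - 2y_3 + y_4 = 0. When this holds, K y = u (v·y) = 0, so (I - K) y = y and x = y is a particular solution; the full solution set is the line x = y + c·u = y + c·(1, 2, -2, 1), c ∈ C.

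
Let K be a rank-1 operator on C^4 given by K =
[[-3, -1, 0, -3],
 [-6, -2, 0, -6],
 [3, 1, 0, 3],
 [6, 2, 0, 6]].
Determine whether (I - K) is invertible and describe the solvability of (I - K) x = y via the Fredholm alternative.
(I - K) is singular (det(I - K) = 0, i.e. 1 ∈ sigma(K)). (I - K) x = y is solvable iff y ⊥ ker((I - K)^*) = span{(-3, -1, 0, -3)}, i.e. iff -3y_1 - y_2 - 3y_4 = 0. When solvable, the solutions are x = y + c·(1, 2, -1, -2), c arbitrary (ker(I - K) = span{(1, 2, -1, -2)}, dimension 1).

K has rank 1, so it is an outer product K = u v^T: every row of K is a multiple of one row vector. Reading off the entries, u = (1, 2, -1, -2) and v = (-3, -1, 0, -3) (row i of K equals u_i·v^T). A rank-one matrix u v^T satisfies K u = u (v·u) and kills the (3)-dimensional subspace v^⊥, so its characteristic polynomial is lambda^3 (lambda - v·u) with v·u = tr K = 1. Hence the eigenvalues of I - K are 1 (multiplicity 3) and 1 - (1) = 0, so det(I - K) = 0. (Direct check: I - K =
[[4, 1, 0, 3],
 [6, 3, 0, 6],
 [-3, -1, 1, -3],
 [-6, -2, 0, -5]]
has determinant 0.) So 1 is an eigenvalue of K and (I - K) is not invertible. The finite-dimensional Fredholm alternative says: either (I - K) is invertible, or ker(I - K) ≠ {0} and then range(I - K) = ker((I - K)^*)^⊥, with dim ker(I - K) = dim ker((I - K)^*). We are in the second case, so we need both kernels. Kernel of I - K: (I - K) u = u - u (v·u) = u - u = 0, so ker(I - K) = span{u} = span{(1, 2, -1, -2)} (it is exactly 1-dimensional because rank(I - K) = 3). Kernel of the adjoint: K is real, so (I - K)^* = I - K^T = I - v u^T, and (I - v u^T) v = v - v (u·v) = 0; hence ker((I - K)^*) = span{v} = span{(-3, -1, 0, -3)}. Therefore (I - K) x = y is solvable iff <y, v> = 0, i.e. iff -3y_1 - y_2 - 3y_4 = 0. When this holds, K y = u (v·y) = 0, so (I - K) y = y and x = y is a particular solution; the full solution set is the line x = y + c·u = y + c·(1, 2, -1, -2), c ∈ C.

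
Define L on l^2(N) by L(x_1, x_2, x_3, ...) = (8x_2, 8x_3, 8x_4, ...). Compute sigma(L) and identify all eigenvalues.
sigma(L) = closed disk {z in C : |z| ≤ 8}; sigma_p(L) = open disk {z in C : |z| < 8}

Note L = 8·V where V is the unit left shift (V x)_k = x_{k+1}; so sigma(L) = 8·sigma(V) and ||L|| = 8||V||. ||L x||^2 = 64sum_{k≥2} |x_k|^2 ≤ 64||x||^2, with equality on {x : x_1 = 0}, so ||L|| = 8. For any lambda with |lambda| < 8, set r = lambda/8 (|r| < 1); the vector x = (1, r, r^2, ...) is in l^2 and satisfies L x = 8(r, r^2, ...) = lambda x, so lambda is an eigenvalue. On the boundary |lambda| = 8 the geometric series diverges, so no l^2 eigenvector exists, but these lambda lie in the approximate point spectrum. Hence sigma(L) is the closed disk of radius 8 and sigma_p(L) is the open disk.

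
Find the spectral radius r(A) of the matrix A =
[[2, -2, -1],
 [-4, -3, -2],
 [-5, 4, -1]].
r(A) ≈ 3.6993

The eigenvalues of A are the roots of its characteristic polynomial. With M = A (coefficients from the trace, the sum of principal 2x2 minors, and det A):
  p(λ) = det(λ I - M) = λ^3 + 2λ^2 - 10λ - 41.
No integer candidate from the rational root theorem (±divisors of 41) is a root, so the roots are irrational. The cubic discriminant is Δ = -24915 < 0, so there is one real root and a complex-conjugate pair. p(3) = -26 and p(4) = 15 have opposite signs, so a root lies in (3, 4); Newton's method refines it to λ ≈ 3.6993. Dividing out (λ - (3.6993)) leaves approximately λ^2 + 5.6993λ + 11.0832. For λ^2 + 5.6993λ + 11.0832 the discriminant is -11.8511. It is negative, so the remaining roots are the complex-conjugate pair λ ≈ -2.8496 ± 1.7213i. Their product equals the constant term, so |λ|^2 ≈ 11.0832 and |λ| ≈ 3.3291.
Thus the eigenvalues (to 4 decimals) are 3.6993 (modulus 3.6993); -2.8496 ± 1.7213i (modulus 3.3291). The spectral radius is the largest modulus: r(A) ≈ 3.6993. (Cross-check: r(A) ≤ ||A||_2 ≈ 7.2664; equality holds whenever A is normal, though it can also hold for some non-normal A.)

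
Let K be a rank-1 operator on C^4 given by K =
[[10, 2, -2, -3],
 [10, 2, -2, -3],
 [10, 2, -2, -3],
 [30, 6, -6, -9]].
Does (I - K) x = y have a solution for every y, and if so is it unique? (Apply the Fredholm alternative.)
(I - K) is singular (det(I - K) = 0, i.e. 1 ∈ sigma(K)). (I - K) x = y is solvable iff y ⊥ ker((I - K)^*) = span{(10, 2, -2, -3)}, i.e. iff 10y_1 + 2y_2 - 2y_3 - 3y_4 = 0. When solvable, the solutions are x = y + c·(1, 1, 1, 3), c arbitrary (ker(I - K) = span{(1, 1, 1, 3)}, dimension 1).

K has rank 1, so it is an outer product K = u v^T: every row of K is a multiple of one row vector. Reading off the entries, u = (1, 1, 1, 3) and v = (10, 2, -2, -3) (row i of K equals u_i·v^T). A rank-one matrix u v^T satisfies K u = u (v·u) and kills the (3)-dimensional subspace v^⊥, so its characteristic polynomial is lambda^3 (lambda - v·u) with v·u = tr K = 1. Hence the eigenvalues of I - K are 1 (multiplicity 3) and 1 - (1) = 0, so det(I - K) = 0. (Direct check: I - K =
[[-9, -2, 2, 3],
 [-10, -1, 2, 3],
 [-10, -2, 3, 3],
 [-30, -6, 6, 10]]
has determinant 0.) So 1 is an eigenvalue of K and (I - K) is not invertible. The finite-dimensional Fredholm alternative says: either (I - K) is invertible, or ker(I - K) ≠ {0} and then range(I - K) = ker((I - K)^*)^⊥, with dim ker(I - K) = dim ker((I - K)^*). We are in the second case, so we need both kernels. Kernel of I - K: (I - K) u = u - u (v·u) = u - u = 0, so ker(I - K) = span{u} = span{(1, 1, 1, 3)} (it is exactly 1-dimensional because rank(I - K) = 3). Kernel of the adjoint: K is real, so (I - K)^* = I - K^T = I - v u^T, and (I - v u^T) v = v - v (u·v) = 0; hence ker((I - K)^*) = span{v} = span{(10, 2, -2, -3)}. Therefore (I - K) x = y is solvable iff <y, v> = 0, i.e. iff 10y_1 + 2y_2 - 2y_3 - 3y_4 = 0. When this holds, K y = u (v·y) = 0, so (I - K) y = y and x = y is a particular solution; the full solution set is the line x = y + c·u = y + c·(1, 1, 1, 3), c ∈ C.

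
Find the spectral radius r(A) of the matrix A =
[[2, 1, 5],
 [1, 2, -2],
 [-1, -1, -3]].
r(A) = sqrt(24)/2 ≈ 2.4495

The eigenvalues of A are the roots of its characteristic polynomial. With M = A (coefficients from the trace, the sum of principal 2x2 minors, and det A):
  p(λ) = det(λ I - M) = λ^3 - λ^2 - 6λ + 6.
By the rational root theorem any rational root is an integer divisor of 6. Testing λ = 1: p(1) = 1 - 1 - 6 + 6 = 0, so λ = 1 is a root. Dividing out (λ - 1) leaves p(λ) = (λ - 1)(λ^2 - 6). For λ^2 - 6 the discriminant is 24. It is nonnegative but not a perfect square, so the roots are real and irrational: λ = ± sqrt(24)/2 ≈ 2.4495, -2.4495.
Thus the eigenvalues (to 4 decimals) are 2.4495 (modulus 2.4495); -2.4495 (modulus 2.4495); 1 (modulus 1). The spectral radius is the largest modulus: r(A) = sqrt(24)/2 ≈ 2.4495. (Cross-check: r(A) ≤ ||A||_2 ≈ 6.4962; equality holds whenever A is normal, though it can also hold for some non-normal A.)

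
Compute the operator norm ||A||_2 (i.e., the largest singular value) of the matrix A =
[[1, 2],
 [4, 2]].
||A||_2 = sqrt((25 + sqrt(481))/2) ≈ 4.8442 (= sqrt(largest eigenvalue of A^T A))

||A||_2 = sigma_max(A) = sqrt(lambda_max(A^T A)). Form the symmetric matrix M = A^T A =
[[17, 10],
 [10, 8]].
Its characteristic polynomial (trace, determinant of M give the coefficients) is
  p(λ) = det(λ I - M) = λ^2 - 25λ + 36.
For λ^2 - 25λ + 36 the discriminant is 481. It is nonnegative but not a perfect square, so the roots are real and irrational: λ = (25 ± sqrt(481))/2 ≈ 23.4659, 1.5341.
So the eigenvalues of A^T A are ≈ 1.5341, 23.4659 (all ≥ 0, as they must be for A^T A). The largest is λ_max = (25 + sqrt(481))/2 ≈ 23.4659, hence ||A||_2 = sqrt(λ_max) = sqrt((25 + sqrt(481))/2) ≈ 4.8442.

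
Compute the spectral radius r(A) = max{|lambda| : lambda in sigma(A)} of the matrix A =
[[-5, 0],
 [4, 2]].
r(A) = 5

The eigenvalues of A are the roots of its characteristic polynomial. With M = A (coefficients from the trace and determinant):
  p(λ) = det(λ I - M) = λ^2 + 3λ - 10.
For λ^2 + 3λ - 10 the discriminant is 49. It is a perfect square (7^2), so the roots are rational: λ = (-3 ± 7)/2 = 2, -5.
Thus the eigenvalues (to 4 decimals) are 2 (modulus 2); -5 (modulus 5). The spectral radius is the largest modulus: r(A) = 5. (Cross-check: r(A) ≤ ||A||_2 ≈ 6.5311; equality holds whenever A is normal, though it can also hold for some non-normal A.)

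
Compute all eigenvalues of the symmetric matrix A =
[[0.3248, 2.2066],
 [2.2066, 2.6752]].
sigma(A) ≈ {-1, 4}

A is real symmetric, so its spectrum consists of real eigenvalues. Expanding the characteristic polynomial of the displayed matrix gives
  det(λ I - A) = p(λ) = λ^2 + (-3)λ + (-4).
Solving p(λ) = 0 yields eigenvalues ≈ -1, 4. (A is shown rounded to 4 decimals, so these recover the underlying integer eigenvalues to within that precision.)
Verification: the trace of A = 3 equals the sum of eigenvalues 3, and det(A) ≈ -4.0002 matches the eigenvalue product -4.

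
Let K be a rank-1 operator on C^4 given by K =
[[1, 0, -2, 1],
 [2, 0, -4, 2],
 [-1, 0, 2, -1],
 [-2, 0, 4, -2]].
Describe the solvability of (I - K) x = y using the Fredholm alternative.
(I - K) is singular (det(I - K) = 0, i.e. 1 ∈ sigma(K)). (I - K) x = y is solvable iff y ⊥ ker((I - K)^*) = span{(1, 0, -2, 1)}, i.e. iff y_1 - 2y_3 + y_4 = 0. When solvable, the solutions are x = y + c·(1, 2, -1, -2), c arbitrary (ker(I - K) = span{(1, 2, -1, -2)}, dimension 1).

K has rank 1, so it is an outer product K = u v^T: every row of K is a multiple of one row vector. Reading off the entries, u = (1, 2, -1, -2) and v = (1, 0, -2, 1) (row i of K equals u_i·v^T). A rank-one matrix u v^T satisfies K u = u (v·u) and kills the (3)-dimensional subspace v^⊥, so its characteristic polynomial is lambda^3 (lambda - v·u) with v·u = tr K = 1. Hence the eigenvalues of I - K are 1 (multiplicity 3) and 1 - (1) = 0, so det(I - K) = 0. (Direct check: I - K =
[[0, 0, 2, -1],
 [-2, 1, 4, -2],
 [1, 0, -1, 1],
 [2, 0, -4, 3]]
has determinant 0.) So 1 is an eigenvalue of K and (I - K) is not invertible. The finite-dimensional Fredholm alternative says: either (I - K) is invertible, or ker(I - K) ≠ {0} and then range(I - K) = ker((I - K)^*)^⊥, with dim ker(I - K) = dim ker((I - K)^*). We are in the second case, so we need both kernels. Kernel of I - K: (I - K) u = u - u (v·u) = u - u = 0, so ker(I - K) = span{u} = span{(1, 2, -1, -2)} (it is exactly 1-dimensional because rank(I - K) = 3). Kernel of the adjoint: K is real, so (I - K)^* = I - K^T = I - v u^T, and (I - v u^T) v = v - v (u·v) = 0; hence ker((I - K)^*) = span{v} = span{(1, 0, -2, 1)}. Therefore (I - K) x = y is solvable iff <y, v> = 0, i.e. iff y_1 - 2y_3 + y_4 = 0. When this holds, K y = u (v·y) = 0, so (I - K) y = y and x = y is a particular solution; the full solution set is the line x = y + c·u = y + c·(1, 2, -1, -2), c ∈ C.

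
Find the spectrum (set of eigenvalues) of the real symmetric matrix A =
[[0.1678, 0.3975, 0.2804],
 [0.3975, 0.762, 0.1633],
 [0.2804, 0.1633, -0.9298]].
sigma(A) ≈ {-1, 0, 1}

A is real symmetric, so its spectrum consists of real eigenvalues. Expanding the characteristic polynomial of the displayed matrix gives
  det(λ I - A) = p(λ) = λ^3 + (0)λ^2 + (-1)λ + (0).
Solving p(λ) = 0 yields eigenvalues ≈ -1, 0, 1. (A is shown rounded to 4 decimals, so these recover the underlying integer eigenvalues to within that precision.)
Verification: the trace of A = 0 equals the sum of eigenvalues 0, and det(A) ≈ 0.0000 matches the eigenvalue product 0.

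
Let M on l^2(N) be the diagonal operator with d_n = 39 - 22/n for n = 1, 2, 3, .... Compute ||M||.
||M|| = 39

For a diagonal operator on l^2 with entries d_n, ||M|| = sup_n |d_n|. Here d_1 = 17, d_2 = 28, ..., and d_n = 39 - 22/n increases monotonically toward 39. All terms lie in [17, 39), so |d_n| = d_n and the supremum is the limit 39, which is not attained by any individual d_n. Hence ||M|| = 39.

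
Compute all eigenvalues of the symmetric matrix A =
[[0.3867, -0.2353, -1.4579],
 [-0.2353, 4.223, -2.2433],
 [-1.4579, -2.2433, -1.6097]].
sigma(A) ≈ {-3, 1, 5}

A is real symmetric, so its spectrum consists of real eigenvalues. Expanding the characteristic polynomial of the displayed matrix gives
  det(λ I - A) = p(λ) = λ^3 + (-3)λ^2 + (-13)λ + (15).
Solving p(λ) = 0 yields eigenvalues ≈ -3, 1, 5. (A is shown rounded to 4 decimals, so these recover the underlying integer eigenvalues to within that precision.)
Verification: the trace of A = 3 equals the sum of eigenvalues 3, and det(A) ≈ -15.0006 matches the eigenvalue product -15.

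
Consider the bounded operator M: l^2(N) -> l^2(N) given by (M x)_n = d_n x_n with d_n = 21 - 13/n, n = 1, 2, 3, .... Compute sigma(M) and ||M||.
sigma(M) = {21 - 13/n : n ≥ 1} ∪ {21}; ||M|| = 21

A bounded diagonal operator on l^2 with diagonal entries d_n has spectrum equal to the closure of {d_n : n ≥ 1}: every d_n is an eigenvalue (with eigenvector e_n), so {d_n} ⊂ sigma(M); the spectrum is closed, so its closure is too; and for lambda not in the closure, (M - lambda I) has bounded inverse (the diagonal entries 1/(d_n - lambda) are bounded). For our sequence d_n = 21 - 13/n, n = 1, 2, 3, ...:
  - {d_n} = {21 - 13/n : n ≥ 1}; the only limit point is 21
  - closure = {21 - 13/n : n ≥ 1} ∪ {21}
For the norm: a diagonal operator has ||M|| = sup_n |d_n|. Here d_n = 21 - 13/n increases monotonically from d_1 = 8 toward 21, with all terms in [8, 21); so sup_n |d_n| = 21 (the supremum is the limit, not attained). So ||M|| = 21.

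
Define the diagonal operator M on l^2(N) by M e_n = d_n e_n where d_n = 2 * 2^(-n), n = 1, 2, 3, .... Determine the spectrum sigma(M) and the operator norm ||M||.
sigma(M) = {2 * 2^(-n) : n ≥ 1} ∪ {0}; ||M|| = 1

A bounded diagonal operator on l^2 with diagonal entries d_n has spectrum equal to the closure of {d_n : n ≥ 1}: every d_n is an eigenvalue (with eigenvector e_n), so {d_n} ⊂ sigma(M); the spectrum is closed, so its closure is too; and for lambda not in the closure, (M - lambda I) has bounded inverse (the diagonal entries 1/(d_n - lambda) are bounded). For our sequence d_n = 2 * 2^(-n), n = 1, 2, 3, ...:
  - {d_n} = {2 * 2^(-n) : n ≥ 1}; the only limit point is 0
  - closure = {2 * 2^(-n) : n ≥ 1} ∪ {0}
For the norm: a diagonal operator has ||M|| = sup_n |d_n|. Here d_n = 2 * 2^(-n) is positive and decreasing, so sup_n |d_n| = d_1 = 2/2 = 1. So ||M|| = 1.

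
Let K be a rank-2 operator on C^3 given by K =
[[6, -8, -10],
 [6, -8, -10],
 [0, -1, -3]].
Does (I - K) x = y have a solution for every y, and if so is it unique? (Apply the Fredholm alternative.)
(I - K) is invertible (det(I - K) = 2 ≠ 0), so for every y in C^3 the equation (I - K) x = y has a unique solution.

K has rank 2 and factors as K = U V^T = u1 v1^T + u2 v2^T with u1 = (-2, -2, -1), v1 = (0, 1, 3), u2 = (2, 2, 0), v2 = (3, -3, -2) (multiplying out reproduces the displayed K). The nonzero eigenvalues of U V^T coincide with those of the 2 x 2 matrix G = V^T U = [[v1·u1, v1·u2], [v2·u1, v2·u2]] = [[-5, 2], [2, 0]], and by the Sylvester determinant identity det(I_3 - U V^T) = det(I_2 - V^T U) = det([[6, -2], [-2, 1]]) = (6)(1) - (-2)(-2) = 2. (Direct check: I - K =
[[-5, 8, 10],
 [-6, 9, 10],
 [0, 1, 4]]
has determinant 2.) The finite-dimensional Fredholm alternative says: either (I - K) is invertible, or ker(I - K) ≠ {0} and then range(I - K) = ker((I - K)^*)^⊥, with dim ker(I - K) = dim ker((I - K)^*). Since det(I - K) ≠ 0, 1 is not an eigenvalue of K and ker(I - K) = {0}, so we are in the first case: for every y there is a unique x = (I - K)^(-1) y. (Explicitly, by the Woodbury identity, (I - U V^T)^(-1) = I + U (I_2 - G)^(-1) V^T.)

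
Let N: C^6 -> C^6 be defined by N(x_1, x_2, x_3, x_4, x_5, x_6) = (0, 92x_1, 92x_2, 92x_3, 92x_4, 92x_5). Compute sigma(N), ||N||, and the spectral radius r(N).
sigma(N) = {0}; ||N|| = 92; r(N) = 0. (N is nilpotent with N^6 = 0.)

On C^6, N is a strictly lower-triangular matrix with 92 on the subdiagonal and zeros elsewhere, so its characteristic polynomial is lambda^6 and every eigenvalue is 0: sigma(N) = {0}. For the operator norm, N e_i = 92e_{i+1} for i = 1, ..., 5 and N e_6 = 0, so the singular values of N are 92 (with multiplicity 5) and 0; hence ||N|| = 92. The spectral radius r(N) = max|lambda| = 0. Note ||N|| > r(N) — characteristic of non-normal nilpotent operators. Indeed N^6 = 0.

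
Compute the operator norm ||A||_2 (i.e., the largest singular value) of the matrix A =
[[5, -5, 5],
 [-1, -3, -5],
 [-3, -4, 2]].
||A||_2 ≈ 9.1135 (= sqrt(largest eigenvalue of A^T A))

||A||_2 = sigma_max(A) = sqrt(lambda_max(A^T A)). Form the symmetric matrix M = A^T A =
[[35, -10, 24],
 [-10, 50, -18],
 [24, -18, 54]].
Its characteristic polynomial (trace, sum of principal 2x2 minors, determinant of M give the coefficients) is
  p(λ) = det(λ I - M) = λ^3 - 139λ^2 + 5340λ - 57600.
No integer candidate from the rational root theorem (±divisors of 57600) is a root, so the roots are irrational. The cubic discriminant is Δ = 3085722000 > 0, so there are three distinct real roots. p(18) = -684 and p(19) = 540 have opposite signs, so a root lies in (18, 19); Newton's method refines it to λ ≈ 18.5419. p(37) = 342 and p(38) = -524 have opposite signs, so a root lies in (37, 38); Newton's method refines it to λ ≈ 37.4023. p(83) = -164 and p(84) = 2880 have opposite signs, so a root lies in (83, 84); Newton's method refines it to λ ≈ 83.0558. Check (Vieta): the three roots sum to 139, matching tr M = 139.
So the eigenvalues of A^T A are ≈ 18.5419, 37.4023, 83.0558 (all ≥ 0, as they must be for A^T A). The largest is λ_max ≈ 83.0558, hence ||A||_2 = sqrt(λ_max) ≈ 9.1135.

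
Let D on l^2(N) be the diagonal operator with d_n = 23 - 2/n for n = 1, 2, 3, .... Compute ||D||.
||D|| = 23

For a diagonal operator on l^2 with entries d_n, ||D|| = sup_n |d_n|. Here d_1 = 21, d_2 = 22, ..., and d_n = 23 - 2/n increases monotonically toward 23. All terms lie in [21, 23), so |d_n| = d_n and the supremum is the limit 23, which is not attained by any individual d_n. Hence ||D|| = 23.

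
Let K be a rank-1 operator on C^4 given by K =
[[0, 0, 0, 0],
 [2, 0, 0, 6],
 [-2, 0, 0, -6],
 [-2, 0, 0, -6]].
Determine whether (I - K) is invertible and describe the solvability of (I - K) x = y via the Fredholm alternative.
(I - K) is invertible (det(I - K) = 7 ≠ 0), so for every y in C^4 the equation (I - K) x = y has a unique solution.

K has rank 1, so it is an outer product K = u v^T: every row of K is a multiple of one row vector. Reading off the entries, u = (0, -2, 2, 2) and v = (-1, 0, 0, -3) (row i of K equals u_i·v^T). A rank-one matrix u v^T satisfies K u = u (v·u) and kills the (3)-dimensional subspace v^⊥, so its characteristic polynomial is lambda^3 (lambda - v·u) with v·u = tr K = -6. Hence the eigenvalues of I - K are 1 (multiplicity 3) and 1 - (-6) = 7, so det(I - K) = 7. (Direct check: I - K =
[[1, 0, 0, 0],
 [-2, 1, 0, -6],
 [2, 0, 1, 6],
 [2, 0, 0, 7]]
has determinant 7.) The finite-dimensional Fredholm alternative says: either (I - K) is invertible, or ker(I - K) ≠ {0} and then range(I - K) = ker((I - K)^*)^⊥, with dim ker(I - K) = dim ker((I - K)^*). Since det(I - K) ≠ 0, 1 is not an eigenvalue of K and ker(I - K) = {0}, so we are in the first case: for every y there is a unique x = (I - K)^(-1) y. Explicitly, by the Sherman–Morrison formula, (I - u v^T)^(-1) = I + u v^T/(1 - v·u), i.e. (I - K)^(-1) = I + K/(7).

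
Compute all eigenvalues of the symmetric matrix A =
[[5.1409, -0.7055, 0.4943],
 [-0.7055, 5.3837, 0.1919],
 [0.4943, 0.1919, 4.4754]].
sigma(A) ≈ {4, 5, 6}

A is real symmetric, so its spectrum consists of real eigenvalues. Expanding the characteristic polynomial of the displayed matrix gives
  det(λ I - A) = p(λ) = λ^3 + (-15)λ^2 + (74)λ + (-120).
Solving p(λ) = 0 yields eigenvalues ≈ 4, 5, 6. (A is shown rounded to 4 decimals, so these recover the underlying integer eigenvalues to within that precision.)
Verification: the trace of A = 15 equals the sum of eigenvalues 15, and det(A) ≈ 119.9998 matches the eigenvalue product 120.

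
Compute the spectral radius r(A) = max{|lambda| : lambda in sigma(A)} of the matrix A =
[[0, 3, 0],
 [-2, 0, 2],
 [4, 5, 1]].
r(A) ≈ 3.9435

The eigenvalues of A are the roots of its characteristic polynomial. With M = A (coefficients from the trace, the sum of principal 2x2 minors, and det A):
  p(λ) = det(λ I - M) = λ^3 - λ^2 - 4λ - 30.
No integer candidate from the rational root theorem (±divisors of 30) is a root, so the roots are irrational. The cubic discriminant is Δ = -26308 < 0, so there is one real root and a complex-conjugate pair. p(3) = -24 and p(4) = 2 have opposite signs, so a root lies in (3, 4); Newton's method refines it to λ ≈ 3.9435. Dividing out (λ - (3.9435)) leaves approximately λ^2 + 2.9435λ + 7.6075. For λ^2 + 2.9435λ + 7.6075 the discriminant is -21.766. It is negative, so the remaining roots are the complex-conjugate pair λ ≈ -1.4717 ± 2.3327i. Their product equals the constant term, so |λ|^2 ≈ 7.6075 and |λ| ≈ 2.7582.
Thus the eigenvalues (to 4 decimals) are 3.9435 (modulus 3.9435); -1.4717 ± 2.3327i (modulus 2.7582). The spectral radius is the largest modulus: r(A) ≈ 3.9435. (Cross-check: r(A) ≤ ||A||_2 ≈ 6.9694; equality holds whenever A is normal, though it can also hold for some non-normal A.)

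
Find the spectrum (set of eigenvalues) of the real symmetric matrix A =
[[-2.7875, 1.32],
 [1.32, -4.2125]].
sigma(A) ≈ {-5, -2}

A is real symmetric, so its spectrum consists of real eigenvalues. Expanding the characteristic polynomial of the displayed matrix gives
  det(λ I - A) = p(λ) = λ^2 + (7)λ + (10).
Solving p(λ) = 0 yields eigenvalues ≈ -5, -2. (A is shown rounded to 4 decimals, so these recover the underlying integer eigenvalues to within that precision.)
Verification: the trace of A = -7 equals the sum of eigenvalues -7, and det(A) ≈ 9.9999 matches the eigenvalue product 10.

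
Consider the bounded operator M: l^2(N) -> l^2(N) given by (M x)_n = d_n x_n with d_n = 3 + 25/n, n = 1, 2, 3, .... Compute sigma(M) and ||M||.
sigma(M) = {3 + 25/n : n ≥ 1} ∪ {3}; ||M|| = 28

A bounded diagonal operator on l^2 with diagonal entries d_n has spectrum equal to the closure of {d_n : n ≥ 1}: every d_n is an eigenvalue (with eigenvector e_n), so {d_n} ⊂ sigma(M); the spectrum is closed, so its closure is too; and for lambda not in the closure, (M - lambda I) has bounded inverse (the diagonal entries 1/(d_n - lambda) are bounded). For our sequence d_n = 3 + 25/n, n = 1, 2, 3, ...:
  - {d_n} = {3 + 25/n : n ≥ 1}; the only limit point is 3
  - closure = {3 + 25/n : n ≥ 1} ∪ {3}
For the norm: a diagonal operator has ||M|| = sup_n |d_n|. Here d_n = 3 + 25/n is positive and decreasing, so sup_n |d_n| = d_1 = 3 + 25 = 28. So ||M|| = 28.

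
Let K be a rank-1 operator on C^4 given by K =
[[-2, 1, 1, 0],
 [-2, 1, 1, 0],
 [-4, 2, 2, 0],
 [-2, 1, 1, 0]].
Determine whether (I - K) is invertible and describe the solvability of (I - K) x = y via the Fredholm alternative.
(I - K) is singular (det(I - K) = 0, i.e. 1 ∈ sigma(K)). (I - K) x = y is solvable iff y ⊥ ker((I - K)^*) = span{(-2, 1, 1, 0)}, i.e. iff -2y_1 + y_2 + y_3 = 0. When solvable, the solutions are x = y + c·(1, 1, 2, 1), c arbitrary (ker(I - K) = span{(1, 1, 2, 1)}, dimension 1).

K has rank 1, so it is an outer product K = u v^T: every row of K is a multiple of one row vector. Reading off the entries, u = (1, 1, 2, 1) and v = (-2, 1, 1, 0) (row i of K equals u_i·v^T). A rank-one matrix u v^T satisfies K u = u (v·u) and kills the (3)-dimensional subspace v^⊥, so its characteristic polynomial is lambda^3 (lambda - v·u) with v·u = tr K = 1. Hence the eigenvalues of I - K are 1 (multiplicity 3) and 1 - (1) = 0, so det(I - K) = 0. (Direct check: I - K =
[[3, -1, -1, 0],
 [2, 0, -1, 0],
 [4, -2, -1, 0],
 [2, -1, -1, 1]]
has determinant 0.) So 1 is an eigenvalue of K and (I - K) is not invertible. The finite-dimensional Fredholm alternative says: either (I - K) is invertible, or ker(I - K) ≠ {0} and then range(I - K) = ker((I - K)^*)^⊥, with dim ker(I - K) = dim ker((I - K)^*). We are in the second case, so we need both kernels. Kernel of I - K: (I - K) u = u - u (v·u) = u - u = 0, so ker(I - K) = span{u} = span{(1, 1, 2, 1)} (it is exactly 1-dimensional because rank(I - K) = 3). Kernel of the adjoint: K is real, so (I - K)^* = I - K^T = I - v u^T, and (I - v u^T) v = v - v (u·v) = 0; hence ker((I - K)^*) = span{v} = span{(-2, 1, 1, 0)}. Therefore (I - K) x = y is solvable iff <y, v> = 0, i.e. iff -2y_1 + y_2 + y_3 = 0. When this holds, K y = u (v·y) = 0, so (I - K) y = y and x = y is a particular solution; the full solution set is the line x = y + c·u = y + c·(1, 1, 2, 1), c ∈ C.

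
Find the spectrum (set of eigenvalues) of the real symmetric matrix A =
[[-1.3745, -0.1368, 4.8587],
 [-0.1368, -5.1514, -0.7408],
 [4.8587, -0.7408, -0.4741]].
sigma(A) ≈ {-6, -5, 4}

A is real symmetric, so its spectrum consists of real eigenvalues. Expanding the characteristic polynomial of the displayed matrix gives
  det(λ I - A) = p(λ) = λ^3 + (7)λ^2 + (-14)λ + (-120).
Solving p(λ) = 0 yields eigenvalues ≈ -6, -5, 4. (A is shown rounded to 4 decimals, so these recover the underlying integer eigenvalues to within that precision.)
Verification: the trace of A = -7 equals the sum of eigenvalues -7, and det(A) ≈ 120.0000 matches the eigenvalue product 120.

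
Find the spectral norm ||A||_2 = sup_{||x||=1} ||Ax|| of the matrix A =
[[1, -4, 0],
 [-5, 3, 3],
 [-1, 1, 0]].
||A||_2 ≈ 7.2887 (= sqrt(largest eigenvalue of A^T A))

||A||_2 = sigma_max(A) = sqrt(lambda_max(A^T A)). Form the symmetric matrix M = A^T A =
[[27, -20, -15],
 [-20, 26, 9],
 [-15, 9, 9]].
Its characteristic polynomial (trace, sum of principal 2x2 minors, determinant of M give the coefficients) is
  p(λ) = det(λ I - M) = λ^3 - 62λ^2 + 473λ - 81.
No integer candidate from the rational root theorem (±divisors of 81) is a root, so the roots are irrational. The cubic discriminant is Δ = 402080897 > 0, so there are three distinct real roots. p(0) = -81 and p(1) = 331 have opposite signs, so a root lies in (0, 1); Newton's method refines it to λ ≈ 0.1753. p(8) = 247 and p(9) = -117 have opposite signs, so a root lies in (8, 9); Newton's method refines it to λ ≈ 8.6995. p(53) = -293 and p(54) = 2133 have opposite signs, so a root lies in (53, 54); Newton's method refines it to λ ≈ 53.1252. Check (Vieta): the three roots sum to 62, matching tr M = 62.
So the eigenvalues of A^T A are ≈ 0.1753, 8.6995, 53.1252 (all ≥ 0, as they must be for A^T A). The largest is λ_max ≈ 53.1252, hence ||A||_2 = sqrt(λ_max) ≈ 7.2887.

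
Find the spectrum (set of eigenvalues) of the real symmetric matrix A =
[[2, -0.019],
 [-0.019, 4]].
sigma(A) ≈ {2, 4}

A is real symmetric, so its spectrum consists of real eigenvalues. Expanding the characteristic polynomial of the displayed matrix gives
  det(λ I - A) = p(λ) = λ^2 + (-6)λ + (8).
Solving p(λ) = 0 yields eigenvalues ≈ 2, 4. (A is shown rounded to 4 decimals, so these recover the underlying integer eigenvalues to within that precision.)
Verification: the trace of A = 6 equals the sum of eigenvalues 6, and det(A) ≈ 8.0000 matches the eigenvalue product 8.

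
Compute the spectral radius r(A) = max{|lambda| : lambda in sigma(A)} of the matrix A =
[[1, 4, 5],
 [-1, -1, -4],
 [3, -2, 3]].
r(A) = (2 + sqrt(92))/2 ≈ 5.7958

The eigenvalues of A are the roots of its characteristic polynomial. With M = A (coefficients from the trace, the sum of principal 2x2 minors, and det A):
  p(λ) = det(λ I - M) = λ^3 - 3λ^2 - 20λ + 22.
By the rational root theorem any rational root is an integer divisor of 22. Testing λ = 1: p(1) = 1 - 3 - 20 + 22 = 0, so λ = 1 is a root. Dividing out (λ - 1) leaves p(λ) = (λ - 1)(λ^2 - 2λ - 22). For λ^2 - 2λ - 22 the discriminant is 92. It is nonnegative but not a perfect square, so the roots are real and irrational: λ = (2 ± sqrt(92))/2 ≈ 5.7958, -3.7958.
Thus the eigenvalues (to 4 decimals) are 5.7958 (modulus 5.7958); -3.7958 (modulus 3.7958); 1 (modulus 1). The spectral radius is the largest modulus: r(A) = (2 + sqrt(92))/2 ≈ 5.7958. (Cross-check: r(A) ≤ ||A||_2 ≈ 7.9692; equality holds whenever A is normal, though it can also hold for some non-normal A.)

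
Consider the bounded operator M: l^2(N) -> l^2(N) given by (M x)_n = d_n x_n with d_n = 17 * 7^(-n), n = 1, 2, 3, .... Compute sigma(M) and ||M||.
sigma(M) = {17 * 7^(-n) : n ≥ 1} ∪ {0}; ||M|| = 17/7

A bounded diagonal operator on l^2 with diagonal entries d_n has spectrum equal to the closure of {d_n : n ≥ 1}: every d_n is an eigenvalue (with eigenvector e_n), so {d_n} ⊂ sigma(M); the spectrum is closed, so its closure is too; and for lambda not in the closure, (M - lambda I) has bounded inverse (the diagonal entries 1/(d_n - lambda) are bounded). For our sequence d_n = 17 * 7^(-n), n = 1, 2, 3, ...:
  - {d_n} = {17 * 7^(-n) : n ≥ 1}; the only limit point is 0
  - closure = {17 * 7^(-n) : n ≥ 1} ∪ {0}
For the norm: a diagonal operator has ||M|| = sup_n |d_n|. Here d_n = 17 * 7^(-n) is positive and decreasing, so sup_n |d_n| = d_1 = 17/7. So ||M|| = 17/7.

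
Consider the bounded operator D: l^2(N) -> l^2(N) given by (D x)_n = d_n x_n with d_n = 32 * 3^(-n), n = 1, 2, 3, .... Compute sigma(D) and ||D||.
sigma(D) = {32 * 3^(-n) : n ≥ 1} ∪ {0}; ||D|| = 32/3

A bounded diagonal operator on l^2 with diagonal entries d_n has spectrum equal to the closure of {d_n : n ≥ 1}: every d_n is an eigenvalue (with eigenvector e_n), so {d_n} ⊂ sigma(D); the spectrum is closed, so its closure is too; and for lambda not in the closure, (D - lambda I) has bounded inverse (the diagonal entries 1/(d_n - lambda) are bounded). For our sequence d_n = 32 * 3^(-n), n = 1, 2, 3, ...:
  - {d_n} = {32 * 3^(-n) : n ≥ 1}; the only limit point is 0
  - closure = {32 * 3^(-n) : n ≥ 1} ∪ {0}
For the norm: a diagonal operator has ||D|| = sup_n |d_n|. Here d_n = 32 * 3^(-n) is positive and decreasing, so sup_n |d_n| = d_1 = 32/3. So ||D|| = 32/3.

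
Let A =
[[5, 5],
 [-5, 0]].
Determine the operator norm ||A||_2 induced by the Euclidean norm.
||A||_2 = sqrt((75 + sqrt(3125))/2) ≈ 8.0902 (= sqrt(largest eigenvalue of A^T A))

||A||_2 = sigma_max(A) = sqrt(lambda_max(A^T A)). Form the symmetric matrix M = A^T A =
[[50, 25],
 [25, 25]].
Its characteristic polynomial (trace, determinant of M give the coefficients) is
  p(λ) = det(λ I - M) = λ^2 - 75λ + 625.
For λ^2 - 75λ + 625 the discriminant is 3125. It is nonnegative but not a perfect square, so the roots are real and irrational: λ = (75 ± sqrt(3125))/2 ≈ 65.4508, 9.5492.
So the eigenvalues of A^T A are ≈ 9.5492, 65.4508 (all ≥ 0, as they must be for A^T A). The largest is λ_max = (75 + sqrt(3125))/2 ≈ 65.4508, hence ||A||_2 = sqrt(λ_max) = sqrt((75 + sqrt(3125))/2) ≈ 8.0902.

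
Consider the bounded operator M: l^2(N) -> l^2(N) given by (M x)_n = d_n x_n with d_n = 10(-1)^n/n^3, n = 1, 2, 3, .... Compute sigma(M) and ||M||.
sigma(M) = {10(-1)^n/n^3 : n ≥ 1} ∪ {0}; ||M|| = 10

A bounded diagonal operator on l^2 with diagonal entries d_n has spectrum equal to the closure of {d_n : n ≥ 1}: every d_n is an eigenvalue (with eigenvector e_n), so {d_n} ⊂ sigma(M); the spectrum is closed, so its closure is too; and for lambda not in the closure, (M - lambda I) has bounded inverse (the diagonal entries 1/(d_n - lambda) are bounded). For our sequence d_n = 10(-1)^n/n^3, n = 1, 2, 3, ...:
  - {d_n} = {10(-1)^n/n^3 : n ≥ 1}; the only limit point is 0
  - closure = {10(-1)^n/n^3 : n ≥ 1} ∪ {0}
For the norm: a diagonal operator has ||M|| = sup_n |d_n|. Here |d_n| = 10/n^3 is decreasing, so sup_n |d_n| = |d_1| = 10. So ||M|| = 10.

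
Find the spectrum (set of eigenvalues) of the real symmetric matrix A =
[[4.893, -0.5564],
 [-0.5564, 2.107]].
sigma(A) ≈ {2, 5}

A is real symmetric, so its spectrum consists of real eigenvalues. Expanding the characteristic polynomial of the displayed matrix gives
  det(λ I - A) = p(λ) = λ^2 + (-7)λ + (10).
Solving p(λ) = 0 yields eigenvalues ≈ 2, 5. (A is shown rounded to 4 decimals, so these recover the underlying integer eigenvalues to within that precision.)
Verification: the trace of A = 7 equals the sum of eigenvalues 7, and det(A) ≈ 10.0000 matches the eigenvalue product 10.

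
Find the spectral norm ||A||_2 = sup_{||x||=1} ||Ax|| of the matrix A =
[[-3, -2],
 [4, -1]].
||A||_2 = sqrt((30 + sqrt(416))/2) ≈ 5.0198 (= sqrt(largest eigenvalue of A^T A))

||A||_2 = sigma_max(A) = sqrt(lambda_max(A^T A)). Form the symmetric matrix M = A^T A =
[[25, 2],
 [2, 5]].
Its characteristic polynomial (trace, determinant of M give the coefficients) is
  p(λ) = det(λ I - M) = λ^2 - 30λ + 121.
For λ^2 - 30λ + 121 the discriminant is 416. It is nonnegative but not a perfect square, so the roots are real and irrational: λ = (30 ± sqrt(416))/2 ≈ 25.198, 4.802.
So the eigenvalues of A^T A are ≈ 4.802, 25.198 (all ≥ 0, as they must be for A^T A). The largest is λ_max = (30 + sqrt(416))/2 ≈ 25.198, hence ||A||_2 = sqrt(λ_max) = sqrt((30 + sqrt(416))/2) ≈ 5.0198.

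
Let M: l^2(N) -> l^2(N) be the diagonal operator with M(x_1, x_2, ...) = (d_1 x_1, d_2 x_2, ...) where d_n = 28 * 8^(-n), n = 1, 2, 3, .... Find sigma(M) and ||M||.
sigma(M) = {28 * 8^(-n) : n ≥ 1} ∪ {0}; ||M|| = 7/2

A bounded diagonal operator on l^2 with diagonal entries d_n has spectrum equal to the closure of {d_n : n ≥ 1}: every d_n is an eigenvalue (with eigenvector e_n), so {d_n} ⊂ sigma(M); the spectrum is closed, so its closure is too; and for lambda not in the closure, (M - lambda I) has bounded inverse (the diagonal entries 1/(d_n - lambda) are bounded). For our sequence d_n = 28 * 8^(-n), n = 1, 2, 3, ...:
  - {d_n} = {28 * 8^(-n) : n ≥ 1}; the only limit point is 0
  - closure = {28 * 8^(-n) : n ≥ 1} ∪ {0}
For the norm: a diagonal operator has ||M|| = sup_n |d_n|. Here d_n = 28 * 8^(-n) is positive and decreasing, so sup_n |d_n| = d_1 = 28/8 = 7/2. So ||M|| = 7/2.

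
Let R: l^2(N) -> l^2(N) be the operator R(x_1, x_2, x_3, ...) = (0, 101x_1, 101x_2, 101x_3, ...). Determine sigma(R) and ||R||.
sigma(R) = closed disk {z in C : |z| ≤ 101}; ||R|| = 101

Note R = 101·U where U is the unit right shift (U x)_k = x_{k-1} (with x_0 := 0); so ||R|| = 101||U|| and sigma(R) = 101·sigma(U). ||R x||^2 = sum_{k≥1} |101x_k|^2 = 10201||x||^2, so ||R|| = 101 and sigma(R) ⊂ {|z| ≤ 101}. For any |lambda| < 101, the equation (R - lambda I) x = 0 forces x_1 = 0, then 101x_k = lambda x_{k+1} ⇒ x = 0, so R has no eigenvalues. But (R - lambda I) is not surjective for |lambda| < 101: solving (R - lambda I) x = e_1 would require x_n proportional to (lambda/101)^(-n), which is not in l^2. So every |lambda| < 101 lies in the residual spectrum. The boundary |lambda| = 101 is in the approximate point spectrum (the spectrum is closed). Hence sigma(R) is the closed disk of radius 101.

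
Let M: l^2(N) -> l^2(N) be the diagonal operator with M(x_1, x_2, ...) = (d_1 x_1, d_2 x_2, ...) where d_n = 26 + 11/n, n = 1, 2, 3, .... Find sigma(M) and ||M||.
sigma(M) = {26 + 11/n : n ≥ 1} ∪ {26}; ||M|| = 37

A bounded diagonal operator on l^2 with diagonal entries d_n has spectrum equal to the closure of {d_n : n ≥ 1}: every d_n is an eigenvalue (with eigenvector e_n), so {d_n} ⊂ sigma(M); the spectrum is closed, so its closure is too; and for lambda not in the closure, (M - lambda I) has bounded inverse (the diagonal entries 1/(d_n - lambda) are bounded). For our sequence d_n = 26 + 11/n, n = 1, 2, 3, ...:
  - {d_n} = {26 + 11/n : n ≥ 1}; the only limit point is 26
  - closure = {26 + 11/n : n ≥ 1} ∪ {26}
For the norm: a diagonal operator has ||M|| = sup_n |d_n|. Here d_n = 26 + 11/n is positive and decreasing, so sup_n |d_n| = d_1 = 26 + 11 = 37. So ||M|| = 37.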